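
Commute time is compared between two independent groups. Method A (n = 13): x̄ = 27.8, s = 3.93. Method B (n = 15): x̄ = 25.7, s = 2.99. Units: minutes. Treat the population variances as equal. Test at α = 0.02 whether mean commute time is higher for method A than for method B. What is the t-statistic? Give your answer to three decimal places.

Let group 1 = method A, group 2 = method B. H0: μ_1 = μ_2; H1: μ_1 > μ_2 (two-sample pooled-variance t-test, right-tailed).
s_p² = [(13−1)·3.93² + (15−1)·2.99²]/(13+15−2) = 11.9423
t = (27.8 − 25.7)/√[11.9423·(1/13 + 1/15)] = 1.604
df = n₁ + n₂ − 2 = 26
p-value = P(T ≥ 1.604) ≈ 0.060
Since p ≈ 0.060 > α = 0.02, fail to reject H0; the evidence is not statistically significant.

1.604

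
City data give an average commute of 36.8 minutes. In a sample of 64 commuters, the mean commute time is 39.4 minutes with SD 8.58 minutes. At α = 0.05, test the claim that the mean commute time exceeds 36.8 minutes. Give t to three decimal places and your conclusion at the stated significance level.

t = 2.424; reject H0

H0: μ = 36.8; H1: μ > 36.8 (one-sample t-test, right-tailed).
t = (x̄ − μ₀)/(s/√n) = (39.4 − 36.8)/(8.58/√64) = 2.424
df = n − 1 = 63
p-value = P(T ≥ 2.424) ≈ 0.009
Since p ≈ 0.009 < α = 0.05, reject H0; the evidence is statistically significant.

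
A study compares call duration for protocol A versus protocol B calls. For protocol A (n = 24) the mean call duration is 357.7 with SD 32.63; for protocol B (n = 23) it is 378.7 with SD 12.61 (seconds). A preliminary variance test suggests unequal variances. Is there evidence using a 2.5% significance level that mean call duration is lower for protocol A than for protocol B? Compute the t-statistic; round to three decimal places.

Let group 1 = protocol A, group 2 = protocol B. H0: μ_1 = μ_2; H1: μ_1 < μ_2 (Welch's two-sample t-test, left-tailed).
t = (x̄_1 − x̄_2)/√(s_1²/n_1 + s_2²/n_2) = (357.7 − 378.7)/√(32.63²/24 + 12.61²/23) = -2.933
Welch–Satterthwaite df ≈ 29.97
p-value = P(T ≤ -2.933) ≈ 0.003
Since p ≈ 0.003 < α = 0.025, reject H0; the evidence is statistically significant.

-2.933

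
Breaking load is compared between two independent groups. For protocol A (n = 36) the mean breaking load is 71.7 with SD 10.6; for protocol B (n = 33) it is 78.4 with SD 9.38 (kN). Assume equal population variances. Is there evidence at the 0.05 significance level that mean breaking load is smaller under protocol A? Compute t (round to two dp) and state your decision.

Let group 1 = protocol A, group 2 = protocol B. H0: μ_1 = μ_2; H1: μ_1 < μ_2 (two-sample pooled-variance t-test, left-tailed).
s_p² = [(36−1)·10.6² + (33−1)·9.38²]/(36+33−2) = 100.718
t = (71.7 − 78.4)/√[100.718·(1/36 + 1/33)] = -2.77
df = n₁ + n₂ − 2 = 67
p-value = P(T ≤ -2.77) ≈ 0.0036
Since p ≈ 0.0036 < α = 0.05, reject H0; the data support H1.

t = -2.77; reject H0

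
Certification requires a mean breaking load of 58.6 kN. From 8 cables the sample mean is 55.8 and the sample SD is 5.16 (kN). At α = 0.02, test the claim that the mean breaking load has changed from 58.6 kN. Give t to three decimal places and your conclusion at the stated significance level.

t = -1.535; fail to reject H0

H0: μ = 58.6; H1: μ ≠ 58.6 (one-sample t-test, two-sided).
t = (x̄ − μ₀)/(s/√n) = (55.8 − 58.6)/(5.16/√8) = -1.535
df = n − 1 = 7
Two-sided p-value ≈ 0.1687
Since p ≈ 0.1687 > α = 0.02, fail to reject H0; the evidence is not statistically significant.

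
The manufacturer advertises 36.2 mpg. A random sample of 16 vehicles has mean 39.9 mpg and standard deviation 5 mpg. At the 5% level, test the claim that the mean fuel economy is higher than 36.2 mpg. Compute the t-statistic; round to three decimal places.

H0: μ = 36.2; H1: μ > 36.2 (one-sample t-test, right-tailed).
t = (x̄ − μ₀)/(s/√n) = (39.9 − 36.2)/(5/√16) = 2.960
df = n − 1 = 15
p-value = P(T ≥ 2.960) ≈ 0.005
Since p ≈ 0.005 < α = 0.05, reject H0; the data support H1.

2.960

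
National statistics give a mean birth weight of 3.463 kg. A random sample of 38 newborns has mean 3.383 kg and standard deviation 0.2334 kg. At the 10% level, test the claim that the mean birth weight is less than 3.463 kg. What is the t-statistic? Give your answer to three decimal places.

H0: μ = 3.463; H1: μ < 3.463 (one-sample t-test, left-tailed).
t = (x̄ − μ₀)/(s/√n) = (3.383 − 3.463)/(0.2334/√38) = -2.113
df = n − 1 = 37
p-value = P(T ≤ -2.113) ≈ 0.021
Since p ≈ 0.021 < α = 0.1, reject H0; the evidence is statistically significant.

-2.113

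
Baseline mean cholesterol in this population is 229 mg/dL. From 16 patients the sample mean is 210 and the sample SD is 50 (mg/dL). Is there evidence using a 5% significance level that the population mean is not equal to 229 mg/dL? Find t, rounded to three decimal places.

-1.520

H0: μ = 229; H1: μ ≠ 229 (one-sample t-test, two-sided).
t = (x̄ − μ₀)/(s/√n) = (210 − 229)/(50/√16) = -1.520
df = n − 1 = 15
Two-sided p-value ≈ 0.149
Since p ≈ 0.149 > α = 0.05, fail to reject H0; the evidence is not statistically significant.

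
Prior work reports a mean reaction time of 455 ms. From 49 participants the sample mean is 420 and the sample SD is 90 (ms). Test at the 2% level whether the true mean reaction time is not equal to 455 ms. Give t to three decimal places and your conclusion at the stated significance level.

H0: μ = 455; H1: μ ≠ 455 (one-sample t-test, two-sided).
t = (x̄ − μ₀)/(s/√n) = (420 − 455)/(90/√49) = -2.722
df = n − 1 = 48
Two-sided p-value ≈ 0.009
Since p ≈ 0.009 < α = 0.02, reject H0; the data support H1.

t = -2.722; reject H0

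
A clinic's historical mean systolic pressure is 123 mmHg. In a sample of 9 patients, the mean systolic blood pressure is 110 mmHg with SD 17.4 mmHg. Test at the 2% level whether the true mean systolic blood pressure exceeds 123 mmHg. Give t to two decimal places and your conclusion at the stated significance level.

H0: μ = 123; H1: μ > 123 (one-sample t-test, right-tailed).
t = (x̄ − μ₀)/(s/√n) = (110 − 123)/(17.4/√9) = -2.24
df = n − 1 = 8
p-value = P(T ≥ -2.24) ≈ 0.9723
Since p ≈ 0.9723 > α = 0.02, fail to reject H0; the evidence is not statistically significant.

t = -2.24; fail to reject H0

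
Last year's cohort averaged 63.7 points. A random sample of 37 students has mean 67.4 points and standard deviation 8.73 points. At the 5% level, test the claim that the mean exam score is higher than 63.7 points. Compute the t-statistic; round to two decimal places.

H0: μ = 63.7; H1: μ > 63.7 (one-sample t-test, right-tailed).
t = (x̄ − μ₀)/(s/√n) = (67.4 − 63.7)/(8.73/√37) = 2.58
df = n − 1 = 36
p-value = P(T ≥ 2.58) ≈ 0.0071
Since p ≈ 0.0071 < α = 0.05, reject H0; the data support H1.

2.58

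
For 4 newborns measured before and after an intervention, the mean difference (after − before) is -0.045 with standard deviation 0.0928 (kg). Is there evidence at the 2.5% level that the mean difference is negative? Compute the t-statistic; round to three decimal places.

H0: μ_d = 0; H1: μ_d < 0 (paired t-test on the differences, left-tailed).
t = d̄/(s_d/√n) = -0.045/(0.0928/√4) = -0.970
df = n − 1 = 3
p-value = P(T ≤ -0.970) ≈ 0.202
Since p ≈ 0.202 > α = 0.025, fail to reject H0; the evidence is not statistically significant.

-0.970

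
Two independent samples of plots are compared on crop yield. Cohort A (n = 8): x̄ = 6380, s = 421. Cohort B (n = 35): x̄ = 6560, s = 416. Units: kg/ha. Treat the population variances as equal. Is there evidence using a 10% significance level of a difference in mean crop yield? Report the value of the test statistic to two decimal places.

-1.10

Let group 1 = cohort A, group 2 = cohort B. H0: μ_1 = μ_2; H1: μ_1 ≠ μ_2 (two-sample pooled-variance t-test, two-sided).
s_p² = [(8−1)·421² + (35−1)·416²]/(8+35−2) = 173771
t = (6380 − 6560)/√[173771·(1/8 + 1/35)] = -1.10
df = n₁ + n₂ − 2 = 41
Two-sided p-value ≈ 0.277
Since p ≈ 0.277 > α = 0.1, fail to reject H0; the data do not provide sufficient evidence against H0.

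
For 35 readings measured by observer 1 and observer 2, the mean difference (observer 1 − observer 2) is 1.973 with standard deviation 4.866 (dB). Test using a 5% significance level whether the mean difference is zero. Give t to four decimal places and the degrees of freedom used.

H0: μ_d = 0; H1: μ_d ≠ 0 (paired t-test on the differences, two-sided).
t = d̄/(s_d/√n) = 1.973/(4.866/√35) = 2.3988
df = n − 1 = 34
Two-sided p-value ≈ 0.022
Since p ≈ 0.022 < α = 0.05, reject H0; the evidence is statistically significant.

t = 2.3988, df = 34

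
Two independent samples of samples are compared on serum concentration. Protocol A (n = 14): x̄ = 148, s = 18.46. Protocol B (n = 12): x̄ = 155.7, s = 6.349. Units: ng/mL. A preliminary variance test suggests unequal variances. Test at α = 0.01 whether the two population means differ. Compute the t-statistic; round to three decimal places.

-1.463

Let group 1 = protocol A, group 2 = protocol B. H0: μ_1 = μ_2; H1: μ_1 ≠ μ_2 (Welch's two-sample t-test, two-sided).
t = (x̄_1 − x̄_2)/√(s_1²/n_1 + s_2²/n_2) = (148 − 155.7)/√(18.46²/14 + 6.349²/12) = -1.463
Welch–Satterthwaite df ≈ 16.47
Two-sided p-value ≈ 0.162
Since p ≈ 0.162 > α = 0.01, fail to reject H0; the data do not provide sufficient evidence against H0.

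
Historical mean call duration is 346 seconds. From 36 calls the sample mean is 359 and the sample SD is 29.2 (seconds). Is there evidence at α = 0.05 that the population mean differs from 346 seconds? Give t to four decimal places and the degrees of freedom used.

t = 2.6712, df = 35

H0: μ = 346; H1: μ ≠ 346 (one-sample t-test, two-sided).
t = (x̄ − μ₀)/(s/√n) = (359 − 346)/(29.2/√36) = 2.6712
df = n − 1 = 35
Two-sided p-value ≈ 0.0114
Since p ≈ 0.0114 < α = 0.05, reject H0; the evidence is statistically significant.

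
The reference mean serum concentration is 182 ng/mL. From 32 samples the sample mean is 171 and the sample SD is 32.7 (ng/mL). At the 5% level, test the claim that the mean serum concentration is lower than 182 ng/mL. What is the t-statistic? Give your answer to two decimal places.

H0: μ = 182; H1: μ < 182 (one-sample t-test, left-tailed).
t = (x̄ − μ₀)/(s/√n) = (171 − 182)/(32.7/√32) = -1.90
df = n − 1 = 31
p-value = P(T ≤ -1.90) ≈ 0.0332
Since p ≈ 0.0332 < α = 0.05, reject H0; the data support H1.

-1.90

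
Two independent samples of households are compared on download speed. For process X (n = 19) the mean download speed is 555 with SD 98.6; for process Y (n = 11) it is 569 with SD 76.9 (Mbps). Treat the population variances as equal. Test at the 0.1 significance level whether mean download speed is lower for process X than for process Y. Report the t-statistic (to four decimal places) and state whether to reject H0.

Let group 1 = process X, group 2 = process Y. H0: μ_1 = μ_2; H1: μ_1 < μ_2 (two-sample pooled-variance t-test, left-tailed).
s_p² = [(19−1)·98.6² + (11−1)·76.9²]/(19+11−2) = 8361.83
t = (555 − 569)/√[8361.83·(1/19 + 1/11)] = -0.4041
df = n₁ + n₂ − 2 = 28
p-value = P(T ≤ -0.4041) ≈ 0.3446
Since p ≈ 0.3446 > α = 0.1, fail to reject H0; the evidence is not statistically significant.

t = -0.4041; fail to reject H0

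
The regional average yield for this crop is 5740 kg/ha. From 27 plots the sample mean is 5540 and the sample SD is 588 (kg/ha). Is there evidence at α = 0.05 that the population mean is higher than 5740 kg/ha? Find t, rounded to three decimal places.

H0: μ = 5740; H1: μ > 5740 (one-sample t-test, right-tailed).
t = (x̄ − μ₀)/(s/√n) = (5540 − 5740)/(588/√27) = -1.767
df = n − 1 = 26
p-value = P(T ≥ -1.767) ≈ 0.956
Since p ≈ 0.956 > α = 0.05, fail to reject H0; the evidence is not statistically significant.

-1.767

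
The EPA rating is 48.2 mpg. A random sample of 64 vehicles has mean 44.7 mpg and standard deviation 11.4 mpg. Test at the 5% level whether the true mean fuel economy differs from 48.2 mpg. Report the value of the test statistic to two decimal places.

-2.46

H0: μ = 48.2; H1: μ ≠ 48.2 (one-sample t-test, two-sided).
t = (x̄ − μ₀)/(s/√n) = (44.7 − 48.2)/(11.4/√64) = -2.46
df = n − 1 = 63
Two-sided p-value ≈ 0.017
Since p ≈ 0.017 < α = 0.05, reject H0; the data support H1.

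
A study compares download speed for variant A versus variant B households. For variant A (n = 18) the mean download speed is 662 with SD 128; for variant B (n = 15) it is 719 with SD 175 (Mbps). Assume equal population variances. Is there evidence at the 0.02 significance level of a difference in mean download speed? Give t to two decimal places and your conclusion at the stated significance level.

t = -1.08; fail to reject H0

Let group 1 = variant A, group 2 = variant B. H0: μ_1 = μ_2; H1: μ_1 ≠ μ_2 (two-sample pooled-variance t-test, two-sided).
s_p² = [(18−1)·128² + (15−1)·175²]/(18+15−2) = 22815.4
t = (662 − 719)/√[22815.4·(1/18 + 1/15)] = -1.08
df = n₁ + n₂ − 2 = 31
Two-sided p-value ≈ 0.289
Since p ≈ 0.289 > α = 0.02, fail to reject H0; the evidence is not statistically significant.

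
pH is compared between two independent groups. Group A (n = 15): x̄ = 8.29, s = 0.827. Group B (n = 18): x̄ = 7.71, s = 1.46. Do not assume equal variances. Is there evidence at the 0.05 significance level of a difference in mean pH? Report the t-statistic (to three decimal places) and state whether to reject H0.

t = 1.432; fail to reject H0

Let group 1 = group A, group 2 = group B. H0: μ_1 = μ_2; H1: μ_1 ≠ μ_2 (Welch's two-sample t-test, two-sided).
t = (x̄_1 − x̄_2)/√(s_1²/n_1 + s_2²/n_2) = (8.29 − 7.71)/√(0.827²/15 + 1.46²/18) = 1.432
Welch–Satterthwaite df ≈ 27.64
Two-sided p-value ≈ 0.1633
Since p ≈ 0.1633 > α = 0.05, fail to reject H0; the evidence is not statistically significant.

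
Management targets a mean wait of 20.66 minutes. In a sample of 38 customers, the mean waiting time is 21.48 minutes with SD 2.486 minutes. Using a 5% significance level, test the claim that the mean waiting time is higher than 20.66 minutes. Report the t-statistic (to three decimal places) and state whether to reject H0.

H0: μ = 20.66; H1: μ > 20.66 (one-sample t-test, right-tailed).
t = (x̄ − μ₀)/(s/√n) = (21.48 − 20.66)/(2.486/√38) = 2.033
df = n − 1 = 37
p-value = P(T ≥ 2.033) ≈ 0.0246
Since p ≈ 0.0246 < α = 0.05, reject H0; the data support H1.

t = 2.033; reject H0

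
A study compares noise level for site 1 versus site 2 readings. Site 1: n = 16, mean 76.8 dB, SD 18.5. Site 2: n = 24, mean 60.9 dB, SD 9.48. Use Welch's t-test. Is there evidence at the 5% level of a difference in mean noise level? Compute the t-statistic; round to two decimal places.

Let group 1 = site 1, group 2 = site 2. H0: μ_1 = μ_2; H1: μ_1 ≠ μ_2 (Welch's two-sample t-test, two-sided).
t = (x̄_1 − x̄_2)/√(s_1²/n_1 + s_2²/n_2) = (76.8 − 60.9)/√(18.5²/16 + 9.48²/24) = 3.17
Welch–Satterthwaite df ≈ 20.31
Two-sided p-value ≈ 0.0047
Since p ≈ 0.0047 < α = 0.05, reject H0; the evidence is statistically significant.

3.17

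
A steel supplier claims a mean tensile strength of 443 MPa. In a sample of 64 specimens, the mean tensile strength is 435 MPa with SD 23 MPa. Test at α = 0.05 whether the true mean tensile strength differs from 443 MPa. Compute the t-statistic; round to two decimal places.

H0: μ = 443; H1: μ ≠ 443 (one-sample t-test, two-sided).
t = (x̄ − μ₀)/(s/√n) = (435 − 443)/(23/√64) = -2.78
df = n − 1 = 63
Two-sided p-value ≈ 0.0071
Since p ≈ 0.0071 < α = 0.05, reject H0; the evidence is statistically significant.

-2.78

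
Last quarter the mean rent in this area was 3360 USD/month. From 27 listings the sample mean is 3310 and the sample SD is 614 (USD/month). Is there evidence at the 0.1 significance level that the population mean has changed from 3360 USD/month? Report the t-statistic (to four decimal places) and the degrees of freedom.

t = -0.4231, df = 26

H0: μ = 3360; H1: μ ≠ 3360 (one-sample t-test, two-sided).
t = (x̄ − μ₀)/(s/√n) = (3310 − 3360)/(614/√27) = -0.4231
df = n − 1 = 26
Two-sided p-value ≈ 0.676
Since p ≈ 0.676 > α = 0.1, fail to reject H0; the data do not provide sufficient evidence against H0.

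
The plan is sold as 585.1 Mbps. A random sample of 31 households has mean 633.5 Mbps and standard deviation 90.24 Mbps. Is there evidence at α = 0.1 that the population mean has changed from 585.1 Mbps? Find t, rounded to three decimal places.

H0: μ = 585.1; H1: μ ≠ 585.1 (one-sample t-test, two-sided).
t = (x̄ − μ₀)/(s/√n) = (633.5 − 585.1)/(90.24/√31) = 2.986
df = n − 1 = 30
Two-sided p-value ≈ 0.006
Since p ≈ 0.006 < α = 0.1, reject H0; the evidence is statistically significant.

2.986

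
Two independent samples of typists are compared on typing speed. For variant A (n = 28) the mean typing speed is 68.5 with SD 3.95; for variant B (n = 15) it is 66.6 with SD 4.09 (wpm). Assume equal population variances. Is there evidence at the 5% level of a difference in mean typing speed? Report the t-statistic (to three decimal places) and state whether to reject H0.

t = 1.485; fail to reject H0

Let group 1 = variant A, group 2 = variant B. H0: μ_1 = μ_2; H1: μ_1 ≠ μ_2 (two-sample pooled-variance t-test, two-sided).
s_p² = [(28−1)·3.95² + (15−1)·4.09²]/(28+15−2) = 15.9869
t = (68.5 − 66.6)/√[15.9869·(1/28 + 1/15)] = 1.485
df = n₁ + n₂ − 2 = 41
Two-sided p-value ≈ 0.1452
Since p ≈ 0.1452 > α = 0.05, fail to reject H0; the data do not provide sufficient evidence against H0.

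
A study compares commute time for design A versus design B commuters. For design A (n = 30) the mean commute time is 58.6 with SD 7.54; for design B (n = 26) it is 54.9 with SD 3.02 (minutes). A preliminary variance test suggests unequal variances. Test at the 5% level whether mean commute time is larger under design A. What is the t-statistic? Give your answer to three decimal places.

Let group 1 = design A, group 2 = design B. H0: μ_1 = μ_2; H1: μ_1 > μ_2 (Welch's two-sample t-test, right-tailed).
t = (x̄_1 − x̄_2)/√(s_1²/n_1 + s_2²/n_2) = (58.6 − 54.9)/√(7.54²/30 + 3.02²/26) = 2.469
Welch–Satterthwaite df ≈ 39.17
p-value = P(T ≥ 2.469) ≈ 0.0090
Since p ≈ 0.0090 < α = 0.05, reject H0; the evidence is statistically significant.

2.469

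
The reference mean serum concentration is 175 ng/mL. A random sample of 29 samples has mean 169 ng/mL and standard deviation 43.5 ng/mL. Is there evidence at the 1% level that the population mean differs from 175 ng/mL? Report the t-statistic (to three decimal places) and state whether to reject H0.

H0: μ = 175; H1: μ ≠ 175 (one-sample t-test, two-sided).
t = (x̄ − μ₀)/(s/√n) = (169 − 175)/(43.5/√29) = -0.743
df = n − 1 = 28
Two-sided p-value ≈ 0.464
Since p ≈ 0.464 > α = 0.01, fail to reject H0; the evidence is not statistically significant.

t = -0.743; fail to reject H0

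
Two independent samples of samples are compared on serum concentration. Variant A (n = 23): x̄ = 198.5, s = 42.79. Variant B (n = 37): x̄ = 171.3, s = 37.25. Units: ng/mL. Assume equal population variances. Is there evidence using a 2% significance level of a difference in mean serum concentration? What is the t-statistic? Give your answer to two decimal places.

2.60

Let group 1 = variant A, group 2 = variant B. H0: μ_1 = μ_2; H1: μ_1 ≠ μ_2 (two-sample pooled-variance t-test, two-sided).
s_p² = [(23−1)·42.79² + (37−1)·37.25²]/(23+37−2) = 1555.76
t = (198.5 − 171.3)/√[1555.76·(1/23 + 1/37)] = 2.60
df = n₁ + n₂ − 2 = 58
Two-sided p-value ≈ 0.0119
Since p ≈ 0.0119 < α = 0.02, reject H0; the data support H1.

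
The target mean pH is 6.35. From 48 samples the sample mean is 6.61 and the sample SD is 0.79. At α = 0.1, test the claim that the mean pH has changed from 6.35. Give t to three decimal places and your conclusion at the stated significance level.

H0: μ = 6.35; H1: μ ≠ 6.35 (one-sample t-test, two-sided).
t = (x̄ − μ₀)/(s/√n) = (6.61 − 6.35)/(0.79/√48) = 2.280
df = n − 1 = 47
Two-sided p-value ≈ 0.0272
Since p ≈ 0.0272 < α = 0.1, reject H0; the data support H1.

t = 2.280; reject H0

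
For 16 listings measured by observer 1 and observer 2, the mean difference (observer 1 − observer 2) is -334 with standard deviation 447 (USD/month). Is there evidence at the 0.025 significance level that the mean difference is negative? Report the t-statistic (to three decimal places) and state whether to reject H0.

t = -2.989; reject H0

H0: μ_d = 0; H1: μ_d < 0 (paired t-test on the differences, left-tailed).
t = d̄/(s_d/√n) = -334/(447/√16) = -2.989
df = n − 1 = 15
p-value = P(T ≤ -2.989) ≈ 0.0046
Since p ≈ 0.0046 < α = 0.025, reject H0; the data support H1.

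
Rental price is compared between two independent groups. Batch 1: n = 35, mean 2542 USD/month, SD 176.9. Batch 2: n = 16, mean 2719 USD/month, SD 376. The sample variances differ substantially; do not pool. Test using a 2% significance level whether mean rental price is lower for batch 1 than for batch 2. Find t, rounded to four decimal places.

-1.7944

Let group 1 = batch 1, group 2 = batch 2. H0: μ_1 = μ_2; H1: μ_1 < μ_2 (Welch's two-sample t-test, left-tailed).
t = (x̄_1 − x̄_2)/√(s_1²/n_1 + s_2²/n_2) = (2542 − 2719)/√(176.9²/35 + 376²/16) = -1.7944
Welch–Satterthwaite df ≈ 18.11
p-value = P(T ≤ -1.7944) ≈ 0.045
Since p ≈ 0.045 > α = 0.02, fail to reject H0; the data do not provide sufficient evidence against H0.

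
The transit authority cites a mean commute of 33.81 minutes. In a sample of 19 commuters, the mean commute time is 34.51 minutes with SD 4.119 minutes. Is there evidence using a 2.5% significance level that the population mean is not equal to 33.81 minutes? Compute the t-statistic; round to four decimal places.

H0: μ = 33.81; H1: μ ≠ 33.81 (one-sample t-test, two-sided).
t = (x̄ − μ₀)/(s/√n) = (34.51 − 33.81)/(4.119/√19) = 0.7408
df = n − 1 = 18
Two-sided p-value ≈ 0.4684
Since p ≈ 0.4684 > α = 0.025, fail to reject H0; the data do not provide sufficient evidence against H0.

0.7408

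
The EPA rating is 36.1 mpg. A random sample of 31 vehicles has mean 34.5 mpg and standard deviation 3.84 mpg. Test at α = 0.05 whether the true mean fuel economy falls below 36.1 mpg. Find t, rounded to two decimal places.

H0: μ = 36.1; H1: μ < 36.1 (one-sample t-test, left-tailed).
t = (x̄ − μ₀)/(s/√n) = (34.5 − 36.1)/(3.84/√31) = -2.32
df = n − 1 = 30
p-value = P(T ≤ -2.32) ≈ 0.0137
Since p ≈ 0.0137 < α = 0.05, reject H0; the data support H1.

-2.32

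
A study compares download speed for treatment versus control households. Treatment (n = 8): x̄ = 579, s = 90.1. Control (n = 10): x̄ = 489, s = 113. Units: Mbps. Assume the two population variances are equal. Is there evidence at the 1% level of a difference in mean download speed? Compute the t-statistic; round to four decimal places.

1.8313

Let group 1 = treatment, group 2 = control. H0: μ_1 = μ_2; H1: μ_1 ≠ μ_2 (two-sample pooled-variance t-test, two-sided).
s_p² = [(8−1)·90.1² + (10−1)·113²]/(8+10−2) = 10734.2
t = (579 − 489)/√[10734.2·(1/8 + 1/10)] = 1.8313
df = n₁ + n₂ − 2 = 16
Two-sided p-value ≈ 0.086
Since p ≈ 0.086 > α = 0.01, fail to reject H0; the data do not provide sufficient evidence against H0.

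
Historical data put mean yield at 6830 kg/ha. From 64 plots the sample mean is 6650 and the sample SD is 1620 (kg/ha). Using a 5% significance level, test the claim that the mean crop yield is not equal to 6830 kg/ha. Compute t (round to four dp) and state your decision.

H0: μ = 6830; H1: μ ≠ 6830 (one-sample t-test, two-sided).
t = (x̄ − μ₀)/(s/√n) = (6650 − 6830)/(1620/√64) = -0.8889
df = n − 1 = 63
Two-sided p-value ≈ 0.377
Since p ≈ 0.377 > α = 0.05, fail to reject H0; the data do not provide sufficient evidence against H0.

t = -0.8889; fail to reject H0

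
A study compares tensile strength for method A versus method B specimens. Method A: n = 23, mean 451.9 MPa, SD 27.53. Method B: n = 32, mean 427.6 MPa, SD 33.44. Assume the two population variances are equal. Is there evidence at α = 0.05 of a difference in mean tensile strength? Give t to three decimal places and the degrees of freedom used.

t = 2.856, df = 53

Let group 1 = method A, group 2 = method B. H0: μ_1 = μ_2; H1: μ_1 ≠ μ_2 (two-sample pooled-variance t-test, two-sided).
s_p² = [(23−1)·27.53² + (32−1)·33.44²]/(23+32−2) = 968.662
t = (451.9 − 427.6)/√[968.662·(1/23 + 1/32)] = 2.856
df = n₁ + n₂ − 2 = 53
Two-sided p-value ≈ 0.006
Since p ≈ 0.006 < α = 0.05, reject H0; the evidence is statistically significant.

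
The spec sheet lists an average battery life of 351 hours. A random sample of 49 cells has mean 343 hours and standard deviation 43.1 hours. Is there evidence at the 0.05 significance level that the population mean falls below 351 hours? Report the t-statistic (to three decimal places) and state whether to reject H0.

H0: μ = 351; H1: μ < 351 (one-sample t-test, left-tailed).
t = (x̄ − μ₀)/(s/√n) = (343 − 351)/(43.1/√49) = -1.299
df = n − 1 = 48
p-value = P(T ≤ -1.299) ≈ 0.100
Since p ≈ 0.100 > α = 0.05, fail to reject H0; the data do not provide sufficient evidence against H0.

t = -1.299; fail to reject H0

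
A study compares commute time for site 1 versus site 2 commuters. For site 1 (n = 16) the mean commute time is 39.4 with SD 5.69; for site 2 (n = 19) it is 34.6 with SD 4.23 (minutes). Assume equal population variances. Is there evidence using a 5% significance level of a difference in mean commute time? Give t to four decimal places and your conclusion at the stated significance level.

Let group 1 = site 1, group 2 = site 2. H0: μ_1 = μ_2; H1: μ_1 ≠ μ_2 (two-sample pooled-variance t-test, two-sided).
s_p² = [(16−1)·5.69² + (19−1)·4.23²]/(16+19−2) = 24.4762
t = (39.4 − 34.6)/√[24.4762·(1/16 + 1/19)] = 2.8594
df = n₁ + n₂ − 2 = 33
Two-sided p-value ≈ 0.0073
Since p ≈ 0.0073 < α = 0.05, reject H0; the data support H1.

t = 2.8594; reject H0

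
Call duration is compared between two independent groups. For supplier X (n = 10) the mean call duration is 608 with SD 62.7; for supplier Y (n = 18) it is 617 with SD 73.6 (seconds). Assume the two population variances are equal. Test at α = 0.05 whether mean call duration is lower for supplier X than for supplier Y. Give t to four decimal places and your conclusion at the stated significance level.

Let group 1 = supplier X, group 2 = supplier Y. H0: μ_1 = μ_2; H1: μ_1 < μ_2 (two-sample pooled-variance t-test, left-tailed).
s_p² = [(10−1)·62.7² + (18−1)·73.6²]/(10+18−2) = 4902.69
t = (608 − 617)/√[4902.69·(1/10 + 1/18)] = -0.3259
df = n₁ + n₂ − 2 = 26
p-value = P(T ≤ -0.3259) ≈ 0.3736
Since p ≈ 0.3736 > α = 0.05, fail to reject H0; the data do not provide sufficient evidence against H0.

t = -0.3259; fail to reject H0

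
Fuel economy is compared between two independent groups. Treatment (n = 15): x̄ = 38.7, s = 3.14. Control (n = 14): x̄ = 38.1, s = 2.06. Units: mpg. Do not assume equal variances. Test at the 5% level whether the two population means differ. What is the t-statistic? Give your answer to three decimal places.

0.612

Let group 1 = treatment, group 2 = control. H0: μ_1 = μ_2; H1: μ_1 ≠ μ_2 (Welch's two-sample t-test, two-sided).
t = (x̄_1 − x̄_2)/√(s_1²/n_1 + s_2²/n_2) = (38.7 − 38.1)/√(3.14²/15 + 2.06²/14) = 0.612
Welch–Satterthwaite df ≈ 24.32
Two-sided p-value ≈ 0.546
Since p ≈ 0.546 > α = 0.05, fail to reject H0; the evidence is not statistically significant.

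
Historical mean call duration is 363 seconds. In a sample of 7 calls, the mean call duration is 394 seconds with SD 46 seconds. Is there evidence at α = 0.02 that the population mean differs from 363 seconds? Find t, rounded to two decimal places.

H0: μ = 363; H1: μ ≠ 363 (one-sample t-test, two-sided).
t = (x̄ − μ₀)/(s/√n) = (394 − 363)/(46/√7) = 1.78
df = n − 1 = 6
Two-sided p-value ≈ 0.125
Since p ≈ 0.125 > α = 0.02, fail to reject H0; the data do not provide sufficient evidence against H0.

1.78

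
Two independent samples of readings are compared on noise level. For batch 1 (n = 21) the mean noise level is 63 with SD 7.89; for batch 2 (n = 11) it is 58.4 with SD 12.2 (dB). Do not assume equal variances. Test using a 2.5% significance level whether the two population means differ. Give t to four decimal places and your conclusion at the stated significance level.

t = 1.1326; fail to reject H0

Let group 1 = batch 1, group 2 = batch 2. H0: μ_1 = μ_2; H1: μ_1 ≠ μ_2 (Welch's two-sample t-test, two-sided).
t = (x̄_1 − x̄_2)/√(s_1²/n_1 + s_2²/n_2) = (63 − 58.4)/√(7.89²/21 + 12.2²/11) = 1.1326
Welch–Satterthwaite df ≈ 14.51
Two-sided p-value ≈ 0.2757
Since p ≈ 0.2757 > α = 0.025, fail to reject H0; the data do not provide sufficient evidence against H0.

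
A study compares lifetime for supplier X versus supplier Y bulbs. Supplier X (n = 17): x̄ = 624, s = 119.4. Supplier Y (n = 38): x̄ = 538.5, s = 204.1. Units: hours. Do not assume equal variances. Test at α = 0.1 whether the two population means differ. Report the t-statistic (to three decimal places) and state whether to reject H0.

Let group 1 = supplier X, group 2 = supplier Y. H0: μ_1 = μ_2; H1: μ_1 ≠ μ_2 (Welch's two-sample t-test, two-sided).
t = (x̄_1 − x̄_2)/√(s_1²/n_1 + s_2²/n_2) = (624 − 538.5)/√(119.4²/17 + 204.1²/38) = 1.944
Welch–Satterthwaite df ≈ 48.98
Two-sided p-value ≈ 0.0577
Since p ≈ 0.0577 < α = 0.1, reject H0; the evidence is statistically significant.

t = 1.944; reject H0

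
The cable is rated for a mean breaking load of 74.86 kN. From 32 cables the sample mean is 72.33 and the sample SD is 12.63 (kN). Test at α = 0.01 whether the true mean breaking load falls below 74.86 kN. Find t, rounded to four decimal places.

-1.1332

H0: μ = 74.86; H1: μ < 74.86 (one-sample t-test, left-tailed).
t = (x̄ − μ₀)/(s/√n) = (72.33 − 74.86)/(12.63/√32) = -1.1332
df = n − 1 = 31
p-value = P(T ≤ -1.1332) ≈ 0.133
Since p ≈ 0.133 > α = 0.01, fail to reject H0; the evidence is not statistically significant.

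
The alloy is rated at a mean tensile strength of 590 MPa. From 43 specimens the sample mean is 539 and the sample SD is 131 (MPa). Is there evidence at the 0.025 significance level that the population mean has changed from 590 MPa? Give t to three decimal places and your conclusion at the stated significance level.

t = -2.553; reject H0

H0: μ = 590; H1: μ ≠ 590 (one-sample t-test, two-sided).
t = (x̄ − μ₀)/(s/√n) = (539 − 590)/(131/√43) = -2.553
df = n − 1 = 42
Two-sided p-value ≈ 0.014
Since p ≈ 0.014 < α = 0.025, reject H0; the evidence is statistically significant.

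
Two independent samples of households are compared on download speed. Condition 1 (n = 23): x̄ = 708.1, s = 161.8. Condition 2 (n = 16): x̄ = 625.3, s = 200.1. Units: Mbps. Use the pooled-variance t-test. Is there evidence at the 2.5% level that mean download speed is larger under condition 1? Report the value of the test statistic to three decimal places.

1.426

Let group 1 = condition 1, group 2 = condition 2. H0: μ_1 = μ_2; H1: μ_1 > μ_2 (two-sample pooled-variance t-test, right-tailed).
s_p² = [(23−1)·161.8² + (16−1)·200.1²]/(23+16−2) = 31798.5
t = (708.1 − 625.3)/√[31798.5·(1/23 + 1/16)] = 1.426
df = n₁ + n₂ − 2 = 37
p-value = P(T ≥ 1.426) ≈ 0.081
Since p ≈ 0.081 > α = 0.025, fail to reject H0; the evidence is not statistically significant.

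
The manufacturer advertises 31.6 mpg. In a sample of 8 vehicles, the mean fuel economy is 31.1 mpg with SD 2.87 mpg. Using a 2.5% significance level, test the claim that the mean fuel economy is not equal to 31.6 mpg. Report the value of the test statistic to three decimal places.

H0: μ = 31.6; H1: μ ≠ 31.6 (one-sample t-test, two-sided).
t = (x̄ − μ₀)/(s/√n) = (31.1 − 31.6)/(2.87/√8) = -0.493
df = n − 1 = 7
Two-sided p-value ≈ 0.6373
Since p ≈ 0.6373 > α = 0.025, fail to reject H0; the evidence is not statistically significant.

-0.493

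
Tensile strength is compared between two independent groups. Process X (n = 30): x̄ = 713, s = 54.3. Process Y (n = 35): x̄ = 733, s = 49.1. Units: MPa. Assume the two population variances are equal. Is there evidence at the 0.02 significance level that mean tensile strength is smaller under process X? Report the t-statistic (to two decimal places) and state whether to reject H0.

t = -1.56; fail to reject H0

Let group 1 = process X, group 2 = process Y. H0: μ_1 = μ_2; H1: μ_1 < μ_2 (two-sample pooled-variance t-test, left-tailed).
s_p² = [(30−1)·54.3² + (35−1)·49.1²]/(30+35−2) = 2658.31
t = (713 − 733)/√[2658.31·(1/30 + 1/35)] = -1.56
df = n₁ + n₂ − 2 = 63
p-value = P(T ≤ -1.56) ≈ 0.0620
Since p ≈ 0.0620 > α = 0.02, fail to reject H0; the evidence is not statistically significant.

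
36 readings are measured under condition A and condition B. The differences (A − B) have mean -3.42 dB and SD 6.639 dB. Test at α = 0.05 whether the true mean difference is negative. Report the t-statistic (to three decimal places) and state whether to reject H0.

t = -3.091; reject H0

H0: μ_d = 0; H1: μ_d < 0 (paired t-test on the differences, left-tailed).
t = d̄/(s_d/√n) = -3.42/(6.639/√36) = -3.091
df = n − 1 = 35
p-value = P(T ≤ -3.091) ≈ 0.0020
Since p ≈ 0.0020 < α = 0.05, reject H0; the data support H1.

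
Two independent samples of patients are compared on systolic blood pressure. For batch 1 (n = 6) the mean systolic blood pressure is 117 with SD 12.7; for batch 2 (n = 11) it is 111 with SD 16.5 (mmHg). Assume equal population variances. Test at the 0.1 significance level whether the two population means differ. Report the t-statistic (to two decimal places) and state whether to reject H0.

Let group 1 = batch 1, group 2 = batch 2. H0: μ_1 = μ_2; H1: μ_1 ≠ μ_2 (two-sample pooled-variance t-test, two-sided).
s_p² = [(6−1)·12.7² + (11−1)·16.5²]/(6+11−2) = 235.263
t = (117 − 111)/√[235.263·(1/6 + 1/11)] = 0.77
df = n₁ + n₂ − 2 = 15
Two-sided p-value ≈ 0.453
Since p ≈ 0.453 > α = 0.1, fail to reject H0; the evidence is not statistically significant.

t = 0.77; fail to reject H0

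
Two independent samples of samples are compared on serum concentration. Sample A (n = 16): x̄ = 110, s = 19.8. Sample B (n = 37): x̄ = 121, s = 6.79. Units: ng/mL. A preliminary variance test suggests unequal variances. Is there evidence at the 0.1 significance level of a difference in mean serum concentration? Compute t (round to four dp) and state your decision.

t = -2.1678; reject H0

Let group 1 = sample A, group 2 = sample B. H0: μ_1 = μ_2; H1: μ_1 ≠ μ_2 (Welch's two-sample t-test, two-sided).
t = (x̄_1 − x̄_2)/√(s_1²/n_1 + s_2²/n_2) = (110 − 121)/√(19.8²/16 + 6.79²/37) = -2.1678
Welch–Satterthwaite df ≈ 16.55
Two-sided p-value ≈ 0.0451
Since p ≈ 0.0451 < α = 0.1, reject H0; the data support H1.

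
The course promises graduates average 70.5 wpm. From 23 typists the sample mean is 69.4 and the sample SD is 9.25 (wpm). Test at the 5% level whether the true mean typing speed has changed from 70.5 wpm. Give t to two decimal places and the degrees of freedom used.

H0: μ = 70.5; H1: μ ≠ 70.5 (one-sample t-test, two-sided).
t = (x̄ − μ₀)/(s/√n) = (69.4 − 70.5)/(9.25/√23) = -0.57
df = n − 1 = 22
Two-sided p-value ≈ 0.5742
Since p ≈ 0.5742 > α = 0.05, fail to reject H0; the evidence is not statistically significant.

t = -0.57, df = 22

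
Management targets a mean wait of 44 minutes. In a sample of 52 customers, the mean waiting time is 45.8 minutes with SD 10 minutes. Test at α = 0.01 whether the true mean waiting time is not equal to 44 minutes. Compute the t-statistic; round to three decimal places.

1.298

H0: μ = 44; H1: μ ≠ 44 (one-sample t-test, two-sided).
t = (x̄ − μ₀)/(s/√n) = (45.8 − 44)/(10/√52) = 1.298
df = n − 1 = 51
Two-sided p-value ≈ 0.200
Since p ≈ 0.200 > α = 0.01, fail to reject H0; the data do not provide sufficient evidence against H0.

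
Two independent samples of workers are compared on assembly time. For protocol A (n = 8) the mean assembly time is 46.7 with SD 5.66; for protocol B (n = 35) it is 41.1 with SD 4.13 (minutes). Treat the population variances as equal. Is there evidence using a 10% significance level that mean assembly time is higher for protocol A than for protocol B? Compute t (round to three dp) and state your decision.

t = 3.227; reject H0

Let group 1 = protocol A, group 2 = protocol B. H0: μ_1 = μ_2; H1: μ_1 > μ_2 (two-sample pooled-variance t-test, right-tailed).
s_p² = [(8−1)·5.66² + (35−1)·4.13²]/(8+35−2) = 19.6142
t = (46.7 − 41.1)/√[19.6142·(1/8 + 1/35)] = 3.227
df = n₁ + n₂ − 2 = 41
p-value = P(T ≥ 3.227) ≈ 0.001
Since p ≈ 0.001 < α = 0.1, reject H0; the data support H1.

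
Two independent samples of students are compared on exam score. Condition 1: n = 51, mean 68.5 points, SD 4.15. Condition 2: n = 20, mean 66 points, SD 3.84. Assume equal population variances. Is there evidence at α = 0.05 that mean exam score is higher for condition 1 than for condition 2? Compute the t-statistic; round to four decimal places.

2.3299

Let group 1 = condition 1, group 2 = condition 2. H0: μ_1 = μ_2; H1: μ_1 > μ_2 (two-sample pooled-variance t-test, right-tailed).
s_p² = [(51−1)·4.15² + (20−1)·3.84²]/(51+20−2) = 16.5405
t = (68.5 − 66)/√[16.5405·(1/51 + 1/20)] = 2.3299
df = n₁ + n₂ − 2 = 69
p-value = P(T ≥ 2.3299) ≈ 0.011
Since p ≈ 0.011 < α = 0.05, reject H0; the data support H1.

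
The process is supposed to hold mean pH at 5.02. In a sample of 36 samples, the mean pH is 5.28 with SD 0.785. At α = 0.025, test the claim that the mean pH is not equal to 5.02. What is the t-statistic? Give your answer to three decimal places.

1.987

H0: μ = 5.02; H1: μ ≠ 5.02 (one-sample t-test, two-sided).
t = (x̄ − μ₀)/(s/√n) = (5.28 − 5.02)/(0.785/√36) = 1.987
df = n − 1 = 35
Two-sided p-value ≈ 0.055
Since p ≈ 0.055 > α = 0.025, fail to reject H0; the data do not provide sufficient evidence against H0.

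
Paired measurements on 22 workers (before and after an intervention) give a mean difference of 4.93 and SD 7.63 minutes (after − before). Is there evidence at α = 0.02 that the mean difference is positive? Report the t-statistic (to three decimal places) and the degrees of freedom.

t = 3.031, df = 21

H0: μ_d = 0; H1: μ_d > 0 (paired t-test on the differences, right-tailed).
t = d̄/(s_d/√n) = 4.93/(7.63/√22) = 3.031
df = n − 1 = 21
p-value = P(T ≥ 3.031) ≈ 0.003
Since p ≈ 0.003 < α = 0.02, reject H0; the data support H1.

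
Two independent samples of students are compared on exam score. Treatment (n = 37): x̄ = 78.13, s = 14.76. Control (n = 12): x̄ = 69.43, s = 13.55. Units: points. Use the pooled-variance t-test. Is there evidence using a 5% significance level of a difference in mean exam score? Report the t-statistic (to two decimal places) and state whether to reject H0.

Let group 1 = treatment, group 2 = control. H0: μ_1 = μ_2; H1: μ_1 ≠ μ_2 (two-sample pooled-variance t-test, two-sided).
s_p² = [(37−1)·14.76² + (12−1)·13.55²]/(37+12−2) = 209.84
t = (78.13 − 69.43)/√[209.84·(1/37 + 1/12)] = 1.81
df = n₁ + n₂ − 2 = 47
Two-sided p-value ≈ 0.077
Since p ≈ 0.077 > α = 0.05, fail to reject H0; the data do not provide sufficient evidence against H0.

t = 1.81; fail to reject H0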